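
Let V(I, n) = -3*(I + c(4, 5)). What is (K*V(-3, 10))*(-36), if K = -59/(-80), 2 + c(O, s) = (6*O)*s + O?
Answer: 189567/20 ≈ 9478.3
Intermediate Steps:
c(O, s) = -2 + O + 6*O*s (c(O, s) = -2 + ((6*O)*s + O) = -2 + (6*O*s + O) = -2 + (O + 6*O*s) = -2 + O + 6*O*s)
V(I, n) = -366 - 3*I (V(I, n) = -3*(I + (-2 + 4 + 6*4*5)) = -3*(I + (-2 + 4 + 120)) = -3*(I + 122) = -3*(122 + I) = -366 - 3*I)
K = 59/80 (K = -59*(-1/80) = 59/80 ≈ 0.73750)
(K*V(-3, 10))*(-36) = (59*(-366 - 3*(-3))/80)*(-36) = (59*(-366 + 9)/80)*(-36) = ((59/80)*(-357))*(-36) = -21063/80*(-36) = 189567/20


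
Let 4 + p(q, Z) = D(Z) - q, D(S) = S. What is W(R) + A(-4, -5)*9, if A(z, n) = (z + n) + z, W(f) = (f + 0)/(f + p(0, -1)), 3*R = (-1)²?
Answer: -1639/14 ≈ -117.07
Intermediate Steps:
R = ⅓ (R = (⅓)*(-1)² = (⅓)*1 = ⅓ ≈ 0.33333)
p(q, Z) = -4 + Z - q (p(q, Z) = -4 + (Z - q) = -4 + Z - q)
W(f) = f/(-5 + f) (W(f) = (f + 0)/(f + (-4 - 1 - 1*0)) = f/(f + (-4 - 1 + 0)) = f/(f - 5) = f/(-5 + f))
A(z, n) = n + 2*z (A(z, n) = (n + z) + z = n + 2*z)
W(R) + A(-4, -5)*9 = 1/(3*(-5 + ⅓)) + (-5 + 2*(-4))*9 = 1/(3*(-14/3)) + (-5 - 8)*9 = (⅓)*(-3/14) - 13*9 = -1/14 - 117 = -1639/14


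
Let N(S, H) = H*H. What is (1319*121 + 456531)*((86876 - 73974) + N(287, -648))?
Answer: 266664760780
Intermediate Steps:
N(S, H) = H²
(1319*121 + 456531)*((86876 - 73974) + N(287, -648)) = (1319*121 + 456531)*((86876 - 73974) + (-648)²) = (159599 + 456531)*(12902 + 419904) = 616130*432806 = 266664760780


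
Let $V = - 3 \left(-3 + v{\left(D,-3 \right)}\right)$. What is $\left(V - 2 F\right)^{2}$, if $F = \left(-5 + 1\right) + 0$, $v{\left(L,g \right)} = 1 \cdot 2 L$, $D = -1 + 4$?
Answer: $1$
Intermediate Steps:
$D = 3$
$v{\left(L,g \right)} = 2 L$
$F = -4$ ($F = -4 + 0 = -4$)
$V = -9$ ($V = - 3 \left(-3 + 2 \cdot 3\right) = - 3 \left(-3 + 6\right) = \left(-3\right) 3 = -9$)
$\left(V - 2 F\right)^{2} = \left(-9 - -8\right)^{2} = \left(-9 + 8\right)^{2} = \left(-1\right)^{2} = 1$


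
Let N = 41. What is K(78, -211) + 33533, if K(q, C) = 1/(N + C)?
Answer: 5700609/170 ≈ 33533.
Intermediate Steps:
K(q, C) = 1/(41 + C)
K(78, -211) + 33533 = 1/(41 - 211) + 33533 = 1/(-170) + 33533 = -1/170 + 33533 = 5700609/170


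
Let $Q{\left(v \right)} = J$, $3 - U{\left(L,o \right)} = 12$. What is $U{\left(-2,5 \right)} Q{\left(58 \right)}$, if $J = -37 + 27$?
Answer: $90$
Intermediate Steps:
$U{\left(L,o \right)} = -9$ ($U{\left(L,o \right)} = 3 - 12 = -9$)
$J = -10$
$Q{\left(v \right)} = -10$
$U{\left(-2,5 \right)} Q{\left(58 \right)} = \left(-9\right) \left(-10\right) = 90$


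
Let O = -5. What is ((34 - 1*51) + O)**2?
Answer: 484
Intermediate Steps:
((34 - 1*51) + O)**2 = ((34 - 1*51) - 5)**2 = ((34 - 51) - 5)**2 = (-17 - 5)**2 = (-22)**2 = 484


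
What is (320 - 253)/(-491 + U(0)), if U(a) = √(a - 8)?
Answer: -32897/241089 - 134*I*√2/241089 ≈ -0.13645 - 0.00078604*I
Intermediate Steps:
U(a) = √(-8 + a)
(320 - 253)/(-491 + U(0)) = (320 - 253)/(-491 + √(-8 + 0)) = 67/(-491 + √(-8)) = 67/(-491 + 2*I*√2)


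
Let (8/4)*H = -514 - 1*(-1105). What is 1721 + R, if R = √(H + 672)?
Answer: 1721 + 3*√430/2 ≈ 1752.1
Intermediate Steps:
H = 591/2 (H = (-514 - 1*(-1105))/2 = (-514 + 1105)/2 = (½)*591 = 591/2 ≈ 295.50)
R = 3*√430/2 (R = √(591/2 + 672) = √(1935/2) = 3*√430/2 ≈ 31.105)
1721 + R = 1721 + 3*√430/2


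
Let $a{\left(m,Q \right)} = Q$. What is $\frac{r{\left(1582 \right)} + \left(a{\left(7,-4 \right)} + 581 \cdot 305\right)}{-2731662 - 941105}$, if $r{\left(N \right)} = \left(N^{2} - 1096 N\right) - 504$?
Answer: $- \frac{945549}{3672767} \approx -0.25745$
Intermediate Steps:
$r{\left(N \right)} = -504 + N^{2} - 1096 N$
$\frac{r{\left(1582 \right)} + \left(a{\left(7,-4 \right)} + 581 \cdot 305\right)}{-2731662 - 941105} = \frac{\left(-504 + 1582^{2} - 1733872\right) + \left(-4 + 581 \cdot 305\right)}{-2731662 - 941105} = \frac{\left(-504 + 2502724 - 1733872\right) + \left(-4 + 177205\right)}{-3672767} = \left(768348 + 177201\right) \left(- \frac{1}{3672767}\right) = 945549 \left(- \frac{1}{3672767}\right) = - \frac{945549}{3672767}$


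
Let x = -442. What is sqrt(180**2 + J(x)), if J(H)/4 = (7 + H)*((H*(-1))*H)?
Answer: 8*sqrt(5311965) ≈ 18438.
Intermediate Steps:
J(H) = -4*H**2*(7 + H) (J(H) = 4*((7 + H)*((H*(-1))*H)) = 4*((7 + H)*((-H)*H)) = 4*((7 + H)*(-H**2)) = 4*(-H**2*(7 + H)) = -4*H**2*(7 + H))
sqrt(180**2 + J(x)) = sqrt(180**2 + 4*(-442)**2*(-7 - 1*(-442))) = sqrt(32400 + 4*195364*(-7 + 442)) = sqrt(32400 + 4*195364*435) = sqrt(32400 + 339933360) = sqrt(339965760) = 8*sqrt(5311965)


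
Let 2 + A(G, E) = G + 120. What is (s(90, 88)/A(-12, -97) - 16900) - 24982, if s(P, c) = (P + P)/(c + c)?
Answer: -195337603/4664 ≈ -41882.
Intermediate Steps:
A(G, E) = 118 + G (A(G, E) = -2 + (G + 120) = -2 + (120 + G) = 118 + G)
s(P, c) = P/c (s(P, c) = (2*P)/((2*c)) = (2*P)*(1/(2*c)) = P/c)
(s(90, 88)/A(-12, -97) - 16900) - 24982 = ((90/88)/(118 - 12) - 16900) - 24982 = ((90*(1/88))/106 - 16900) - 24982 = ((45/44)*(1/106) - 16900) - 24982 = (45/4664 - 16900) - 24982 = -78821555/4664 - 24982 = -195337603/4664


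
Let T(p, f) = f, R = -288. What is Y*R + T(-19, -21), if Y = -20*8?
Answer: 46059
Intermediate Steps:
Y = -160
Y*R + T(-19, -21) = -160*(-288) - 21 = 46080 - 21 = 46059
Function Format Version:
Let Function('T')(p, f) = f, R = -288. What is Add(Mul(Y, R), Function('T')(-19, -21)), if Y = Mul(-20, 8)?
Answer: 46059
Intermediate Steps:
Y = -160
Add(Mul(Y, R), Function('T')(-19, -21)) = Add(Mul(-160, -288), -21) = Add(46080, -21) = 46059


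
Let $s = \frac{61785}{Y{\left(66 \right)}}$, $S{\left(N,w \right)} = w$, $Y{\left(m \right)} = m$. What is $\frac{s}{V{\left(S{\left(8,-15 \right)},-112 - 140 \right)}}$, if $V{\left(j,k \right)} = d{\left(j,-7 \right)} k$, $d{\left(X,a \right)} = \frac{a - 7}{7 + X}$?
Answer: $- \frac{6865}{3234} \approx -2.1228$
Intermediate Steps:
$d{\left(X,a \right)} = \frac{-7 + a}{7 + X}$
$V{\left(j,k \right)} = - \frac{14 k}{7 + j}$ ($V{\left(j,k \right)} = \frac{-7 - 7}{7 + j} k = \frac{1}{7 + j} \left(-14\right) k = - \frac{14}{7 + j} k = - \frac{14 k}{7 + j}$)
$s = \frac{20595}{22}$ ($s = \frac{61785}{66} = 61785 \cdot \frac{1}{66} = \frac{20595}{22} \approx 936.14$)
$\frac{s}{V{\left(S{\left(8,-15 \right)},-112 - 140 \right)}} = \frac{20595}{22 \left(- \frac{14 \left(-112 - 140\right)}{7 - 15}\right)} = \frac{20595}{22 \left(\left(-14\right) \left(-252\right) \frac{1}{-8}\right)} = \frac{20595}{22 \left(\left(-14\right) \left(-252\right) \left(- \frac{1}{8}\right)\right)} = \frac{20595}{22 \left(-441\right)} = \frac{20595}{22} \left(- \frac{1}{441}\right) = - \frac{6865}{3234}$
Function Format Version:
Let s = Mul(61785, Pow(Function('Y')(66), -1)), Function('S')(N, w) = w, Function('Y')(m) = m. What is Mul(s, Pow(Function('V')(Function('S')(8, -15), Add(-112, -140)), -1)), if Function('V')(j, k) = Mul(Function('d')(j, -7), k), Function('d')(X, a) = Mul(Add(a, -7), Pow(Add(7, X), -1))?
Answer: Rational(-6865, 3234) ≈ -2.1228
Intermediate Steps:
Function('d')(X, a) = Mul(Pow(Add(7, X), -1), Add(-7, a)) (Function('d')(X, a) = Mul(Add(-7, a), Pow(Add(7, X), -1)) = Mul(Pow(Add(7, X), -1), Add(-7, a)))
Function('V')(j, k) = Mul(-14, k, Pow(Add(7, j), -1)) (Function('V')(j, k) = Mul(Mul(Pow(Add(7, j), -1), Add(-7, -7)), k) = Mul(Mul(Pow(Add(7, j), -1), -14), k) = Mul(Mul(-14, Pow(Add(7, j), -1)), k) = Mul(-14, k, Pow(Add(7, j), -1)))
s = Rational(20595, 22) (s = Mul(61785, Pow(66, -1)) = Mul(61785, Rational(1, 66)) = Rational(20595, 22) ≈ 936.14)
Mul(s, Pow(Function('V')(Function('S')(8, -15), Add(-112, -140)), -1)) = Mul(Rational(20595, 22), Pow(Mul(-14, Add(-112, -140), Pow(Add(7, -15), -1)), -1)) = Mul(Rational(20595, 22), Pow(Mul(-14, -252, Pow(-8, -1)), -1)) = Mul(Rational(20595, 22), Pow(Mul(-14, -252, Rational(-1, 8)), -1)) = Mul(Rational(20595, 22), Pow(-441, -1)) = Mul(Rational(20595, 22), Rational(-1, 441)) = Rational(-6865, 3234)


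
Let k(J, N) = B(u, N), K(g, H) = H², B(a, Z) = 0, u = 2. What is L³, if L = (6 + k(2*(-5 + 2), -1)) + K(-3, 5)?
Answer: 29791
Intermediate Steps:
k(J, N) = 0
L = 31 (L = (6 + 0) + 5² = 6 + 25 = 31)
L³ = 31³ = 29791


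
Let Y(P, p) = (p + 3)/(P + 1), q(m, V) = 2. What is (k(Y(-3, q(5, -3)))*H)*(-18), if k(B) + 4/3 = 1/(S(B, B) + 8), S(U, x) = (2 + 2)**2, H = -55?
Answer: -5115/4 ≈ -1278.8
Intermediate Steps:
S(U, x) = 16 (S(U, x) = 4**2 = 16)
Y(P, p) = (3 + p)/(1 + P)
k(B) = -31/24 (k(B) = -4/3 + 1/(16 + 8) = -4/3 + 1/24 = -31/24)
(k(Y(-3, q(5, -3)))*H)*(-18) = -31/24*(-55)*(-18) = (1705/24)*(-18) = -5115/4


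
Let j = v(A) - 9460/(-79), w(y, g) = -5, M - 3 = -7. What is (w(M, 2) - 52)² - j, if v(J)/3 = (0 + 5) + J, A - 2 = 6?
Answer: 244130/79 ≈ 3090.3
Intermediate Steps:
M = -4 (M = 3 - 7 = -4)
A = 8 (A = 2 + 6 = 8)
v(J) = 15 + 3*J (v(J) = 3*((0 + 5) + J) = 3*(5 + J) = 15 + 3*J)
j = 12541/79 (j = (15 + 3*8) - 9460/(-79) = (15 + 24) - 9460*(-1)/79 = 39 - 86*(-110/79) = 39 + 9460/79 = 12541/79 ≈ 158.75)
(w(M, 2) - 52)² - j = (-5 - 52)² - 1*12541/79 = (-57)² - 12541/79 = 3249 - 12541/79 = 244130/79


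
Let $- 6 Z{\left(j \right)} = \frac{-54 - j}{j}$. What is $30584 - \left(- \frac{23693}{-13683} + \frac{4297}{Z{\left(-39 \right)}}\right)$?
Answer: $\frac{6678362273}{68415} \approx 97616.0$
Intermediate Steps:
$Z{\left(j \right)} = - \frac{-54 - j}{6 j}$ ($Z{\left(j \right)} = - \frac{\left(-54 - j\right) \frac{1}{j}}{6} = - \frac{\frac{1}{j} \left(-54 - j\right)}{6} = - \frac{-54 - j}{6 j}$)
$30584 - \left(- \frac{23693}{-13683} + \frac{4297}{Z{\left(-39 \right)}}\right) = 30584 - \left(- \frac{23693}{-13683} + \frac{4297}{\frac{1}{6} \frac{1}{-39} \left(54 - 39\right)}\right) = 30584 - \left(\left(-23693\right) \left(- \frac{1}{13683}\right) + \frac{4297}{\frac{1}{6} \left(- \frac{1}{39}\right) 15}\right) = 30584 - \left(\frac{23693}{13683} + \frac{4297}{- \frac{5}{78}}\right) = 30584 - \left(\frac{23693}{13683} + 4297 \left(- \frac{78}{5}\right)\right) = 30584 - \left(\frac{23693}{13683} - \frac{335166}{5}\right) = 30584 - - \frac{4585957913}{68415} = 30584 + \frac{4585957913}{68415} = \frac{6678362273}{68415}$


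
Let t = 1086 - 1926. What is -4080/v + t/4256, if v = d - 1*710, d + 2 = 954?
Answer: -156855/9196 ≈ -17.057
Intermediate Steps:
d = 952 (d = -2 + 954 = 952)
t = -840
v = 242 (v = 952 - 1*710 = 952 - 710 = 242)
-4080/v + t/4256 = -4080/242 - 840/4256 = -4080*1/242 - 840*1/4256 = -2040/121 - 15/76 = -156855/9196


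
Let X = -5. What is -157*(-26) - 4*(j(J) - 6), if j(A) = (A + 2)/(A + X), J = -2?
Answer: 4106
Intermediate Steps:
j(A) = (2 + A)/(-5 + A) (j(A) = (A + 2)/(A - 5) = (2 + A)/(-5 + A))
-157*(-26) - 4*(j(J) - 6) = -157*(-26) - 4*((2 - 2)/(-5 - 2) - 6) = 4082 - 4*(0/(-7) - 6) = 4082 - 4*(-⅐*0 - 6) = 4082 - 4*(0 - 6) = 4082 - 4*(-6) = 4082 + 24 = 4106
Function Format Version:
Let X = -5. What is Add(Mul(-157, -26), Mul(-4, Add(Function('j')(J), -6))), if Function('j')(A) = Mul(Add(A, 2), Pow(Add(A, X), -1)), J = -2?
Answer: 4106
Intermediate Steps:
Function('j')(A) = Mul(Pow(Add(-5, A), -1), Add(2, A)) (Function('j')(A) = Mul(Add(A, 2), Pow(Add(A, -5), -1)) = Mul(Add(2, A), Pow(Add(-5, A), -1)) = Mul(Pow(Add(-5, A), -1), Add(2, A)))
Add(Mul(-157, -26), Mul(-4, Add(Function('j')(J), -6))) = Add(Mul(-157, -26), Mul(-4, Add(Mul(Pow(Add(-5, -2), -1), Add(2, -2)), -6))) = Add(4082, Mul(-4, Add(Mul(Pow(-7, -1), 0), -6))) = Add(4082, Mul(-4, Add(Mul(Rational(-1, 7), 0), -6))) = Add(4082, Mul(-4, Add(0, -6))) = Add(4082, Mul(-4, -6)) = Add(4082, 24) = 4106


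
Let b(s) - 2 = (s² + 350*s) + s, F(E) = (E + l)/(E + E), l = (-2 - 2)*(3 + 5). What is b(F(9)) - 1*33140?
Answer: -10881497/324 ≈ -33585.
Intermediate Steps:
l = -32 (l = -4*8 = -32)
F(E) = (-32 + E)/(2*E) (F(E) = (E - 32)/(E + E) = (-32 + E)/((2*E)) = (-32 + E)*(1/(2*E)) = (-32 + E)/(2*E))
b(s) = 2 + s² + 351*s (b(s) = 2 + ((s² + 350*s) + s) = 2 + (s² + 351*s) = 2 + s² + 351*s)
b(F(9)) - 1*33140 = (2 + ((½)*(-32 + 9)/9)² + 351*((½)*(-32 + 9)/9)) - 1*33140 = (2 + ((½)*(⅑)*(-23))² + 351*((½)*(⅑)*(-23))) - 33140 = (2 + (-23/18)² + 351*(-23/18)) - 33140 = (2 + 529/324 - 897/2) - 33140 = -144137/324 - 33140 = -10881497/324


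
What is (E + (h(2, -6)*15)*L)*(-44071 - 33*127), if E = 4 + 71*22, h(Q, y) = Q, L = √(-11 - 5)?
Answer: -75578292 - 5791440*I ≈ -7.5578e+7 - 5.7914e+6*I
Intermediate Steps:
L = 4*I (L = √(-16) = 4*I ≈ 4.0*I)
E = 1566 (E = 4 + 1562 = 1566)
(E + (h(2, -6)*15)*L)*(-44071 - 33*127) = (1566 + (2*15)*(4*I))*(-44071 - 33*127) = (1566 + 30*(4*I))*(-44071 - 4191) = (1566 + 120*I)*(-48262) = -75578292 - 5791440*I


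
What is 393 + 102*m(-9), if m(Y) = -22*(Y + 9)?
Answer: 393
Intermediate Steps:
m(Y) = -198 - 22*Y (m(Y) = -22*(9 + Y) = -198 - 22*Y)
393 + 102*m(-9) = 393 + 102*(-198 - 22*(-9)) = 393 + 102*(-198 + 198) = 393 + 102*0 = 393 + 0 = 393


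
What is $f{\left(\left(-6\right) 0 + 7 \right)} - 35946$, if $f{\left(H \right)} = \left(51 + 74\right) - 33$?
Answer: $-35854$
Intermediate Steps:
$f{\left(H \right)} = 92$ ($f{\left(H \right)} = 125 - 33 = 92$)
$f{\left(\left(-6\right) 0 + 7 \right)} - 35946 = 92 - 35946 = -35854$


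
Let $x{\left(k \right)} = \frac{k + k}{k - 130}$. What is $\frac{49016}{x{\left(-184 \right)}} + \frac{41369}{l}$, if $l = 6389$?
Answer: $\frac{6146779758}{146947} \approx 41830.0$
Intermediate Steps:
$x{\left(k \right)} = \frac{2 k}{-130 + k}$
$\frac{49016}{x{\left(-184 \right)}} + \frac{41369}{l} = \frac{49016}{2 \left(-184\right) \frac{1}{-130 - 184}} + \frac{41369}{6389} = \frac{49016}{2 \left(-184\right) \frac{1}{-314}} + 41369 \cdot \frac{1}{6389} = \frac{49016}{2 \left(-184\right) \left(- \frac{1}{314}\right)} + \frac{41369}{6389} = \frac{49016}{\frac{184}{157}} + \frac{41369}{6389} = 49016 \cdot \frac{157}{184} + \frac{41369}{6389} = \frac{961939}{23} + \frac{41369}{6389} = \frac{6146779758}{146947}$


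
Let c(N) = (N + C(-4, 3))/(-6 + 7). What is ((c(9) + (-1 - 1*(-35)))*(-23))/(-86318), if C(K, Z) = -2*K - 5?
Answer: 529/43159 ≈ 0.012257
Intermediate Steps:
C(K, Z) = -5 - 2*K
c(N) = 3 + N (c(N) = (N + (-5 - 2*(-4)))/(-6 + 7) = (N + (-5 + 8))/1 = 1*(N + 3) = 1*(3 + N) = 3 + N)
((c(9) + (-1 - 1*(-35)))*(-23))/(-86318) = (((3 + 9) + (-1 - 1*(-35)))*(-23))/(-86318) = ((12 + (-1 + 35))*(-23))*(-1/86318) = ((12 + 34)*(-23))*(-1/86318) = (46*(-23))*(-1/86318) = -1058*(-1/86318) = 529/43159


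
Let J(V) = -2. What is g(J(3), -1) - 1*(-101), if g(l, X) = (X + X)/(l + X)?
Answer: 305/3 ≈ 101.67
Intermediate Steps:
g(l, X) = 2*X/(X + l) (g(l, X) = (2*X)/(X + l) = 2*X/(X + l))
g(J(3), -1) - 1*(-101) = 2*(-1)/(-1 - 2) - 1*(-101) = 2*(-1)/(-3) + 101 = 2*(-1)*(-⅓) + 101 = ⅔ + 101 = 305/3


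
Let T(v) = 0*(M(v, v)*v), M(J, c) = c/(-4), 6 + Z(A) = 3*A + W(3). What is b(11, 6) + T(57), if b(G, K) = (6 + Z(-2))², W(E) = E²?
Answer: 9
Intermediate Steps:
Z(A) = 3 + 3*A (Z(A) = -6 + (3*A + 3²) = -6 + (3*A + 9) = -6 + (9 + 3*A) = 3 + 3*A)
M(J, c) = -c/4 (M(J, c) = c*(-¼) = -c/4)
b(G, K) = 9 (b(G, K) = (6 + (3 + 3*(-2)))² = (6 + (3 - 6))² = (6 - 3)² = 3² = 9)
T(v) = 0 (T(v) = 0*((-v/4)*v) = 0*(-v²/4) = 0)
b(11, 6) + T(57) = 9 + 0 = 9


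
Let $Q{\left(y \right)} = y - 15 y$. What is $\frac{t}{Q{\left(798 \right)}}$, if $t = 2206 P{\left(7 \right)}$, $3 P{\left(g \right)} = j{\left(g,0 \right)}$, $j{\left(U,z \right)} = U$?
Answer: $- \frac{1103}{2394} \approx -0.46074$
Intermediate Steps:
$Q{\left(y \right)} = - 14 y$
$P{\left(g \right)} = \frac{g}{3}$
$t = \frac{15442}{3}$ ($t = 2206 \cdot \frac{1}{3} \cdot 7 = 2206 \cdot \frac{7}{3} = \frac{15442}{3} \approx 5147.3$)
$\frac{t}{Q{\left(798 \right)}} = \frac{15442}{3 \left(\left(-14\right) 798\right)} = \frac{15442}{3 \left(-11172\right)} = \frac{15442}{3} \left(- \frac{1}{11172}\right) = - \frac{1103}{2394}$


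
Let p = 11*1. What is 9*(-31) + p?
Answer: -268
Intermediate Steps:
p = 11
9*(-31) + p = 9*(-31) + 11 = -279 + 11 = -268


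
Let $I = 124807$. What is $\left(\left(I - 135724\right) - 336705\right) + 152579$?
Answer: $-195043$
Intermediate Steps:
$\left(\left(I - 135724\right) - 336705\right) + 152579 = \left(\left(124807 - 135724\right) - 336705\right) + 152579 = \left(-10917 - 336705\right) + 152579 = -347622 + 152579 = -195043$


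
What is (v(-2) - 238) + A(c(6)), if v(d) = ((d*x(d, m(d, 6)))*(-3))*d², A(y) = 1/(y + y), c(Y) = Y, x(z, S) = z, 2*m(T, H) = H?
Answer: -3431/12 ≈ -285.92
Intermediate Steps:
m(T, H) = H/2
A(y) = 1/(2*y)
v(d) = -3*d⁴ (v(d) = ((d*d)*(-3))*d² = (d²*(-3))*d² = (-3*d²)*d² = -3*d⁴)
(v(-2) - 238) + A(c(6)) = (-3*(-2)⁴ - 238) + (½)/6 = (-3*16 - 238) + (½)*(⅙) = (-48 - 238) + 1/12 = -286 + 1/12 = -3431/12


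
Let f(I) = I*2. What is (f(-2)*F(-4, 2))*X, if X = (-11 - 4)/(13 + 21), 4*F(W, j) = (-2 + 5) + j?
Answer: 75/34 ≈ 2.2059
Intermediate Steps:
F(W, j) = ¾ + j/4 (F(W, j) = ((-2 + 5) + j)/4 = (3 + j)/4 = ¾ + j/4)
f(I) = 2*I
X = -15/34 ≈ -0.44118
(f(-2)*F(-4, 2))*X = ((2*(-2))*(¾ + (¼)*2))*(-15/34) = -4*(¾ + ½)*(-15/34) = -4*5/4*(-15/34) = -5*(-15/34) = 75/34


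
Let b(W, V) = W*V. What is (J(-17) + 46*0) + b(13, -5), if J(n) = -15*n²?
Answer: -4400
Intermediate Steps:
b(W, V) = V*W
(J(-17) + 46*0) + b(13, -5) = (-15*(-17)² + 46*0) - 5*13 = (-15*289 + 0) - 65 = (-4335 + 0) - 65 = -4335 - 65 = -4400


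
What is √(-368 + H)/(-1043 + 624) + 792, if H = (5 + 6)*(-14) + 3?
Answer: 792 - I*√519/419 ≈ 792.0 - 0.054371*I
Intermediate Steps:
H = -151 (H = 11*(-14) + 3 = -154 + 3 = -151)
√(-368 + H)/(-1043 + 624) + 792 = √(-368 - 151)/(-1043 + 624) + 792 = √(-519)/(-419) + 792 = (I*√519)*(-1/419) + 792 = -I*√519/419 + 792 = 792 - I*√519/419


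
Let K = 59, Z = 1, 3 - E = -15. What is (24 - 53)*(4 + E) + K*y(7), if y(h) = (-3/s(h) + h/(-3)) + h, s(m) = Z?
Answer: -1619/3 ≈ -539.67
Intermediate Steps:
E = 18 (E = 3 - 1*(-15) = 3 + 15 = 18)
s(m) = 1
y(h) = -3 + 2*h/3 (y(h) = (-3/1 + h/(-3)) + h = (-3*1 + h*(-⅓)) + h = (-3 - h/3) + h = -3 + 2*h/3)
(24 - 53)*(4 + E) + K*y(7) = (24 - 53)*(4 + 18) + 59*(-3 + (⅔)*7) = -29*22 + 59*(-3 + 14/3) = -638 + 59*(5/3) = -638 + 295/3 = -1619/3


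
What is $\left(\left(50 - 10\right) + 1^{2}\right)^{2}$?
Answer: $1681$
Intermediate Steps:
$\left(\left(50 - 10\right) + 1^{2}\right)^{2} = \left(40 + 1\right)^{2} = 41^{2} = 1681$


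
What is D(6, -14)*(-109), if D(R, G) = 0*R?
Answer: 0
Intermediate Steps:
D(R, G) = 0
D(6, -14)*(-109) = 0*(-109) = 0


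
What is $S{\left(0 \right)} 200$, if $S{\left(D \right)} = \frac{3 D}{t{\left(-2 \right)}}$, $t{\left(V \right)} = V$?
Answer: $0$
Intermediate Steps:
$S{\left(D \right)} = - \frac{3 D}{2}$ ($S{\left(D \right)} = \frac{3 D}{-2} = 3 D \left(- \frac{1}{2}\right) = - \frac{3 D}{2}$)
$S{\left(0 \right)} 200 = \left(- \frac{3}{2}\right) 0 \cdot 200 = 0 \cdot 200 = 0$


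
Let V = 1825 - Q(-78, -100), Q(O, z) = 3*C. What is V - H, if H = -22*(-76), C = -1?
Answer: 156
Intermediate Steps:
Q(O, z) = -3 (Q(O, z) = 3*(-1) = -3)
V = 1828 (V = 1825 - 1*(-3) = 1825 + 3 = 1828)
H = 1672
V - H = 1828 - 1*1672 = 1828 - 1672 = 156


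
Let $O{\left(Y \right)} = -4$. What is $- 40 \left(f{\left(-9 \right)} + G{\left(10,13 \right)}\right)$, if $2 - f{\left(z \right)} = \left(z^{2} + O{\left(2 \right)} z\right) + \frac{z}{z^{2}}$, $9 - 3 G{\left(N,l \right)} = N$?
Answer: $\frac{41480}{9} \approx 4608.9$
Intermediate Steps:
$G{\left(N,l \right)} = 3 - \frac{N}{3}$
$f{\left(z \right)} = 2 - \frac{1}{z} - z^{2} + 4 z$ ($f{\left(z \right)} = 2 - \left(\left(z^{2} - 4 z\right) + \frac{z}{z^{2}}\right) = 2 - \left(\left(z^{2} - 4 z\right) + \frac{1}{z}\right) = 2 - \left(\frac{1}{z} + z^{2} - 4 z\right) = 2 - \frac{1}{z} - z^{2} + 4 z$)
$- 40 \left(f{\left(-9 \right)} + G{\left(10,13 \right)}\right) = - 40 \left(\left(2 - \frac{1}{-9} - \left(-9\right)^{2} + 4 \left(-9\right)\right) + \left(3 - \frac{10}{3}\right)\right) = - 40 \left(\left(2 - - \frac{1}{9} - 81 - 36\right) + \left(3 - \frac{10}{3}\right)\right) = - 40 \left(\left(2 + \frac{1}{9} - 81 - 36\right) - \frac{1}{3}\right) = - 40 \left(- \frac{1034}{9} - \frac{1}{3}\right) = \left(-40\right) \left(- \frac{1037}{9}\right) = \frac{41480}{9}$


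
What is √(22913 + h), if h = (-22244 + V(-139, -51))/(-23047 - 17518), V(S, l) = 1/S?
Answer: 2*√182123051487768755/5638535 ≈ 151.37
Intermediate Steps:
h = 3091917/5638535 (h = (-22244 + 1/(-139))/(-23047 - 17518) = (-22244 - 1/139)/(-40565) = -3091917/139*(-1/40565) = 3091917/5638535 ≈ 0.54836)
√(22913 + h) = √(22913 + 3091917/5638535) = √(129198844372/5638535) = 2*√182123051487768755/5638535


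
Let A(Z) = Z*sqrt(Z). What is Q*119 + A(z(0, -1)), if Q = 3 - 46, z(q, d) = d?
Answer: -5117 - I ≈ -5117.0 - 1.0*I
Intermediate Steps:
Q = -43
A(Z) = Z**(3/2)
Q*119 + A(z(0, -1)) = -43*119 + (-1)**(3/2) = -5117 - I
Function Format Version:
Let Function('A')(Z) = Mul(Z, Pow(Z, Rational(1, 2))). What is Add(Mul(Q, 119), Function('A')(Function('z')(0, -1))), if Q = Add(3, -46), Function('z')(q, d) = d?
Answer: Add(-5117, Mul(-1, I)) ≈ Add(-5117.0, Mul(-1.0000, I))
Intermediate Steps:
Q = -43
Function('A')(Z) = Pow(Z, Rational(3, 2))
Add(Mul(Q, 119), Function('A')(Function('z')(0, -1))) = Add(Mul(-43, 119), Pow(-1, Rational(3, 2))) = Add(-5117, Mul(-1, I))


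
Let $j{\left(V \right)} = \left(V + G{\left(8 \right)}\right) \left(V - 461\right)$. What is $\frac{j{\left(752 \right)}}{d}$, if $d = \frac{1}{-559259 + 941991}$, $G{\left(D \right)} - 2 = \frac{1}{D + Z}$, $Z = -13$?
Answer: $\frac{419772420228}{5} \approx 8.3954 \cdot 10^{10}$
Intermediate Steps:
$G{\left(D \right)} = 2 + \frac{1}{-13 + D}$ ($G{\left(D \right)} = 2 + \frac{1}{D - 13} = 2 + \frac{1}{-13 + D}$)
$d = \frac{1}{382732} \approx 2.6128 \cdot 10^{-6}$
$j{\left(V \right)} = \left(-461 + V\right) \left(\frac{9}{5} + V\right)$ ($j{\left(V \right)} = \left(V + \frac{-25 + 2 \cdot 8}{-13 + 8}\right) \left(V - 461\right) = \left(V + \frac{-25 + 16}{-5}\right) \left(-461 + V\right) = \left(V - - \frac{9}{5}\right) \left(-461 + V\right) = \left(V + \frac{9}{5}\right) \left(-461 + V\right) = \left(\frac{9}{5} + V\right) \left(-461 + V\right) = \left(-461 + V\right) \left(\frac{9}{5} + V\right)$)
$\frac{j{\left(752 \right)}}{d} = \left(- \frac{4149}{5} + 752^{2} - \frac{1726592}{5}\right) \frac{1}{\frac{1}{382732}} = \left(- \frac{4149}{5} + 565504 - \frac{1726592}{5}\right) 382732 = \frac{1096779}{5} \cdot 382732 = \frac{419772420228}{5}$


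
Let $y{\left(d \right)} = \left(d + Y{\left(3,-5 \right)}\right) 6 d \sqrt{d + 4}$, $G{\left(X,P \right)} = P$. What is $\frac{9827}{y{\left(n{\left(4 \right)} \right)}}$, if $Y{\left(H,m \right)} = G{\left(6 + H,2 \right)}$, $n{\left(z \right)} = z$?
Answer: $\frac{9827 \sqrt{2}}{576} \approx 24.128$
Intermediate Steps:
$Y{\left(H,m \right)} = 2$
$y{\left(d \right)} = d \sqrt{4 + d} \left(12 + 6 d\right)$ ($y{\left(d \right)} = \left(d + 2\right) 6 d \sqrt{d + 4} = \left(2 + d\right) 6 d \sqrt{4 + d} = \left(12 + 6 d\right) d \sqrt{4 + d} = d \left(12 + 6 d\right) \sqrt{4 + d} = d \sqrt{4 + d} \left(12 + 6 d\right)$)
$\frac{9827}{y{\left(n{\left(4 \right)} \right)}} = \frac{9827}{6 \cdot 4 \sqrt{4 + 4} \left(2 + 4\right)} = \frac{9827}{6 \cdot 4 \sqrt{8} \cdot 6} = \frac{9827}{6 \cdot 4 \cdot 2 \sqrt{2} \cdot 6} = \frac{9827}{288 \sqrt{2}} = 9827 \frac{\sqrt{2}}{576} = \frac{9827 \sqrt{2}}{576}$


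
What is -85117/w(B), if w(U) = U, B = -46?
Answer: 85117/46 ≈ 1850.4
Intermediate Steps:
-85117/w(B) = -85117/(-46) = -85117*(-1/46) = 85117/46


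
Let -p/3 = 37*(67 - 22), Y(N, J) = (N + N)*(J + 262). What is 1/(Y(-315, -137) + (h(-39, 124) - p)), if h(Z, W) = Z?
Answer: -1/73794 ≈ -1.3551e-5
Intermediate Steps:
Y(N, J) = 2*N*(262 + J) (Y(N, J) = (2*N)*(262 + J) = 2*N*(262 + J))
p = -4995 (p = -111*(67 - 22) = -111*45 = -3*1665 = -4995)
1/(Y(-315, -137) + (h(-39, 124) - p)) = 1/(2*(-315)*(262 - 137) + (-39 - 1*(-4995))) = 1/(2*(-315)*125 + (-39 + 4995)) = 1/(-78750 + 4956) = 1/(-73794) = -1/73794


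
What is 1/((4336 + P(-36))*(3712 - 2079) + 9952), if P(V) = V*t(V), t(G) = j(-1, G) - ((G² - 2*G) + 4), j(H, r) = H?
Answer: 1/87806564 ≈ 1.1389e-8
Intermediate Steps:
t(G) = -5 - G² + 2*G (t(G) = -1 - ((G² - 2*G) + 4) = -1 - (4 + G² - 2*G) = -1 + (-4 - G² + 2*G) = -5 - G² + 2*G)
P(V) = V*(-5 - V² + 2*V)
1/((4336 + P(-36))*(3712 - 2079) + 9952) = 1/((4336 - 36*(-5 - 1*(-36)² + 2*(-36)))*(3712 - 2079) + 9952) = 1/((4336 - 36*(-5 - 1*1296 - 72))*1633 + 9952) = 1/((4336 - 36*(-5 - 1296 - 72))*1633 + 9952) = 1/((4336 - 36*(-1373))*1633 + 9952) = 1/((4336 + 49428)*1633 + 9952) = 1/(53764*1633 + 9952) = 1/(87796612 + 9952) = 1/87806564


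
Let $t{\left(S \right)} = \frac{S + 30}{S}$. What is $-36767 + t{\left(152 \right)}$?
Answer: $- \frac{2794201}{76} \approx -36766.0$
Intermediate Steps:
$t{\left(S \right)} = \frac{30 + S}{S}$
$-36767 + t{\left(152 \right)} = -36767 + \frac{30 + 152}{152} = -36767 + \frac{1}{152} \cdot 182 = -36767 + \frac{91}{76} = - \frac{2794201}{76}$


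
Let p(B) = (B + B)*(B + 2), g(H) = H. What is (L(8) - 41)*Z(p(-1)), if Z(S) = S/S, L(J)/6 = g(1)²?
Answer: -35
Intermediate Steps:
p(B) = 2*B*(2 + B) (p(B) = (2*B)*(2 + B) = 2*B*(2 + B))
L(J) = 6 (L(J) = 6*1² = 6*1 = 6)
Z(S) = 1
(L(8) - 41)*Z(p(-1)) = (6 - 41)*1 = -35*1 = -35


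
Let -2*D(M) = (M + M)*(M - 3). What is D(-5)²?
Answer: 1600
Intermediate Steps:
D(M) = -M*(-3 + M) (D(M) = -(M + M)*(M - 3)/2 = -2*M*(-3 + M)/2 = -M*(-3 + M))
D(-5)² = (-5*(3 - 1*(-5)))² = (-5*(3 + 5))² = (-5*8)² = (-40)² = 1600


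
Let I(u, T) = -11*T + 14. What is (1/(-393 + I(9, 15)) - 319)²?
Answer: 30115090369/295936 ≈ 1.0176e+5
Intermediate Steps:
I(u, T) = 14 - 11*T
(1/(-393 + I(9, 15)) - 319)² = (1/(-393 + (14 - 11*15)) - 319)² = (1/(-393 + (14 - 165)) - 319)² = (1/(-393 - 151) - 319)² = (1/(-544) - 319)² = (-1/544 - 319)² = (-173537/544)² = 30115090369/295936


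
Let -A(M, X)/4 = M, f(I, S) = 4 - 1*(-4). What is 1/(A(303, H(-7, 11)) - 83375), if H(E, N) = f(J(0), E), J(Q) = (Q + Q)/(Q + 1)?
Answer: -1/84587 ≈ -1.1822e-5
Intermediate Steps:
J(Q) = 2*Q/(1 + Q) (J(Q) = (2*Q)/(1 + Q) = 2*Q/(1 + Q))
f(I, S) = 8 (f(I, S) = 4 + 4 = 8)
H(E, N) = 8
A(M, X) = -4*M
1/(A(303, H(-7, 11)) - 83375) = 1/(-4*303 - 83375) = 1/(-1212 - 83375) = 1/(-84587) = -1/84587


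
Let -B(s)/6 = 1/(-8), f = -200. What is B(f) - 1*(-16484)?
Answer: 65939/4 ≈ 16485.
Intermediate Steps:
B(s) = 3/4 (B(s) = -6/(-8) = -6*(-1/8) = 3/4)
B(f) - 1*(-16484) = 3/4 - 1*(-16484) = 3/4 + 16484 = 65939/4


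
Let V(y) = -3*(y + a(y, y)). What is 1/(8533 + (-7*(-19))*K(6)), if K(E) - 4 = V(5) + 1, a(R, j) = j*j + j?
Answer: -1/4767 ≈ -0.00020978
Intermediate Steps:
a(R, j) = j + j² (a(R, j) = j² + j = j + j²)
V(y) = -3*y - 3*y*(1 + y) (V(y) = -3*(y + y*(1 + y)) = -3*y - 3*y*(1 + y))
K(E) = -100 (K(E) = 4 + (3*5*(-2 - 1*5) + 1) = 4 + (3*5*(-2 - 5) + 1) = 4 + (3*5*(-7) + 1) = 4 + (-105 + 1) = 4 - 104 = -100)
1/(8533 + (-7*(-19))*K(6)) = 1/(8533 - 7*(-19)*(-100)) = 1/(8533 + 133*(-100)) = 1/(8533 - 13300) = 1/(-4767) = -1/4767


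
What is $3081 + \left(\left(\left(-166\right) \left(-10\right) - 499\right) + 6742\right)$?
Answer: $10984$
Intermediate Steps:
$3081 + \left(\left(\left(-166\right) \left(-10\right) - 499\right) + 6742\right) = 3081 + \left(\left(1660 - 499\right) + 6742\right) = 3081 + \left(1161 + 6742\right) = 3081 + 7903 = 10984$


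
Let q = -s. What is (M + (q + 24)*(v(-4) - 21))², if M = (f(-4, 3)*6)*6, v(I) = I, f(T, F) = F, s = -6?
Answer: 412164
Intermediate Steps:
q = 6 (q = -1*(-6) = 6)
M = 108 (M = (3*6)*6 = 18*6 = 108)
(M + (q + 24)*(v(-4) - 21))² = (108 + (6 + 24)*(-4 - 21))² = (108 + 30*(-25))² = (108 - 750)² = (-642)² = 412164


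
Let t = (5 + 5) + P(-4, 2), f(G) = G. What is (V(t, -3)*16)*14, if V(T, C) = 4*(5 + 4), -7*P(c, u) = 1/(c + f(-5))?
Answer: 8064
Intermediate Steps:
P(c, u) = -1/(7*(-5 + c)) (P(c, u) = -1/(7*(c - 5)) = -1/(7*(-5 + c)))
t = 631/63 (t = (5 + 5) - 1/(-35 + 7*(-4)) = 10 - 1/(-35 - 28) = 10 - 1/(-63) = 10 - 1*(-1/63) = 10 + 1/63 = 631/63 ≈ 10.016)
V(T, C) = 36 (V(T, C) = 4*9 = 36)
(V(t, -3)*16)*14 = (36*16)*14 = 576*14 = 8064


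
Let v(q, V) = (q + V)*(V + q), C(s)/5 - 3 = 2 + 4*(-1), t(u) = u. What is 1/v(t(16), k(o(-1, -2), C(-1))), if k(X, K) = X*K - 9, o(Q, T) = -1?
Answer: ¼ ≈ 0.25000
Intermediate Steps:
C(s) = 5 (C(s) = 15 + 5*(2 + 4*(-1)) = 15 + 5*(2 - 4) = 15 + 5*(-2) = 15 - 10 = 5)
k(X, K) = -9 + K*X (k(X, K) = K*X - 9 = -9 + K*X)
v(q, V) = (V + q)² (v(q, V) = (V + q)*(V + q) = (V + q)²)
1/v(t(16), k(o(-1, -2), C(-1))) = 1/(((-9 + 5*(-1)) + 16)²) = 1/(((-9 - 5) + 16)²) = 1/((-14 + 16)²) = 1/(2²) = 1/4 = ¼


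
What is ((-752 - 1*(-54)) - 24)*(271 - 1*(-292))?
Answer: -406486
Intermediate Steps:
((-752 - 1*(-54)) - 24)*(271 - 1*(-292)) = ((-752 + 54) - 24)*(271 + 292) = (-698 - 24)*563 = -722*563 = -406486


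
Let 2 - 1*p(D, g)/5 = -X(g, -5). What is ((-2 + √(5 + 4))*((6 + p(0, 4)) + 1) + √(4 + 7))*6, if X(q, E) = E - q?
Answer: -168 + 6*√11 ≈ -148.10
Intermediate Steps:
p(D, g) = -15 - 5*g (p(D, g) = 10 - (-5)*(-5 - g) = 10 - 5*(5 + g) = 10 + (-25 - 5*g) = -15 - 5*g)
((-2 + √(5 + 4))*((6 + p(0, 4)) + 1) + √(4 + 7))*6 = ((-2 + √(5 + 4))*((6 + (-15 - 5*4)) + 1) + √(4 + 7))*6 = ((-2 + √9)*((6 + (-15 - 20)) + 1) + √11)*6 = ((-2 + 3)*((6 - 35) + 1) + √11)*6 = (1*(-29 + 1) + √11)*6 = (1*(-28) + √11)*6 = (-28 + √11)*6 = -168 + 6*√11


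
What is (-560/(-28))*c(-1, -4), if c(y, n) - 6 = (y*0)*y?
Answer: 120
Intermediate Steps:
c(y, n) = 6 (c(y, n) = 6 + (y*0)*y = 6 + 0*y = 6 + 0 = 6)
(-560/(-28))*c(-1, -4) = -560/(-28)*6 = -560*(-1)/28*6 = -16*(-5/4)*6 = 20*6 = 120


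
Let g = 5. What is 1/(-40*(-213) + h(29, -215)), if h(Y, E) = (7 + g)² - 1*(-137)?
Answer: 1/8801 ≈ 0.00011362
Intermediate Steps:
h(Y, E) = 281 (h(Y, E) = (7 + 5)² - 1*(-137) = 12² + 137 = 144 + 137 = 281)
1/(-40*(-213) + h(29, -215)) = 1/(-40*(-213) + 281) = 1/(8520 + 281) = 1/8801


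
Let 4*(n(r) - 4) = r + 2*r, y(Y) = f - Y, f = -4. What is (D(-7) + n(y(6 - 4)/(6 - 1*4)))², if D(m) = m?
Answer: 441/16 ≈ 27.563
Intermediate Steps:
y(Y) = -4 - Y
n(r) = 4 + 3*r/4 (n(r) = 4 + (r + 2*r)/4 = 4 + (3*r)/4 = 4 + 3*r/4)
(D(-7) + n(y(6 - 4)/(6 - 1*4)))² = (-7 + (4 + 3*((-4 - (6 - 4))/(6 - 1*4))/4))² = (-7 + (4 + 3*((-4 - 1*2)/(6 - 4))/4))² = (-7 + (4 + 3*((-4 - 2)/2)/4))² = (-7 + (4 + 3*(-6*½)/4))² = (-7 + (4 + (¾)*(-3)))² = (-7 + (4 - 9/4))² = (-7 + 7/4)² = (-21/4)² = 441/16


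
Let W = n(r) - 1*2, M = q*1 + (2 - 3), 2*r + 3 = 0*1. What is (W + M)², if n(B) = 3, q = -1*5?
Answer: 25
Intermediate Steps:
r = -3/2 (r = -3/2 + (0*1)/2 = -3/2 + (½)*0 = -3/2 + 0 = -3/2 ≈ -1.5000)
q = -5
M = -6 (M = -5*1 + (2 - 3) = -5 - 1 = -6)
W = 1 (W = 3 - 1*2 = 3 - 2 = 1)
(W + M)² = (1 - 6)² = (-5)² = 25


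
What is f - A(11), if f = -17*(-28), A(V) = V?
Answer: 465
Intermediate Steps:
f = 476
f - A(11) = 476 - 1*11 = 476 - 11 = 465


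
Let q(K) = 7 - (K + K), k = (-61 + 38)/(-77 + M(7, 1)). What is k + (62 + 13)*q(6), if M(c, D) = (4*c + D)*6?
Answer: -36398/97 ≈ -375.24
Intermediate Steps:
M(c, D) = 6*D + 24*c (M(c, D) = (D + 4*c)*6 = 6*D + 24*c)
k = -23/97 (k = (-61 + 38)/(-77 + (6*1 + 24*7)) = -23/(-77 + (6 + 168)) = -23/(-77 + 174) = -23/97 ≈ -0.23711)
q(K) = 7 - 2*K
k + (62 + 13)*q(6) = -23/97 + (62 + 13)*(7 - 2*6) = -23/97 + 75*(7 - 12) = -23/97 + 75*(-5) = -23/97 - 375 = -36398/97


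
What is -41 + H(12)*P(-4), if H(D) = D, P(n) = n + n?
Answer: -137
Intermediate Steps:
P(n) = 2*n
-41 + H(12)*P(-4) = -41 + 12*(2*(-4)) = -41 + 12*(-8) = -41 - 96 = -137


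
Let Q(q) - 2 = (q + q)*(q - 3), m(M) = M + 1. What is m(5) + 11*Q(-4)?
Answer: 644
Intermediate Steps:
m(M) = 1 + M
Q(q) = 2 + 2*q*(-3 + q) (Q(q) = 2 + (q + q)*(q - 3) = 2 + (2*q)*(-3 + q) = 2 + 2*q*(-3 + q))
m(5) + 11*Q(-4) = (1 + 5) + 11*(2 - 6*(-4) + 2*(-4)²) = 6 + 11*(2 + 24 + 2*16) = 6 + 11*(2 + 24 + 32) = 6 + 11*58 = 6 + 638 = 644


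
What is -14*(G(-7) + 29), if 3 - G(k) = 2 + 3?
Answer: -378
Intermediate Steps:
G(k) = -2 (G(k) = 3 - (2 + 3) = 3 - 1*5 = 3 - 5 = -2)
-14*(G(-7) + 29) = -14*(-2 + 29) = -14*27 = -378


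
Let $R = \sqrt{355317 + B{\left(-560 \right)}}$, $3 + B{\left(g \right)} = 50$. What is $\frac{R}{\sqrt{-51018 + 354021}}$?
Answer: $\frac{2 \sqrt{2991009947}}{101001} \approx 1.083$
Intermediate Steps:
$B{\left(g \right)} = 47$ ($B{\left(g \right)} = -3 + 50 = 47$)
$R = 2 \sqrt{88841}$ ($R = \sqrt{355317 + 47} = \sqrt{355364} = 2 \sqrt{88841} \approx 596.12$)
$\frac{R}{\sqrt{-51018 + 354021}} = \frac{2 \sqrt{88841}}{\sqrt{-51018 + 354021}} = \frac{2 \sqrt{88841}}{\sqrt{303003}} = \frac{2 \sqrt{88841}}{3 \sqrt{33667}} = 2 \sqrt{88841} \frac{\sqrt{33667}}{101001} = \frac{2 \sqrt{2991009947}}{101001}$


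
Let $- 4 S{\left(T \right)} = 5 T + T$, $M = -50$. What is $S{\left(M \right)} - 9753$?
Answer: $-9678$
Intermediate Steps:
$S{\left(T \right)} = - \frac{3 T}{2}$ ($S{\left(T \right)} = - \frac{5 T + T}{4} = - \frac{6 T}{4} = - \frac{3 T}{2}$)
$S{\left(M \right)} - 9753 = \left(- \frac{3}{2}\right) \left(-50\right) - 9753 = 75 - 9753 = -9678$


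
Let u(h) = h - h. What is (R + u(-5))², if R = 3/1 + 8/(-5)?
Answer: 49/25 ≈ 1.9600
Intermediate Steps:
u(h) = 0
R = 7/5 (R = 3*1 + 8*(-⅕) = 3 - 8/5 = 7/5 ≈ 1.4000)
(R + u(-5))² = (7/5 + 0)² = (7/5)² = 49/25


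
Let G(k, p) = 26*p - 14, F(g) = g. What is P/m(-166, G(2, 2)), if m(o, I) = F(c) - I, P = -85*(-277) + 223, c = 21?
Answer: -23768/17 ≈ -1398.1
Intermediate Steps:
G(k, p) = -14 + 26*p
P = 23768 (P = 23545 + 223 = 23768)
m(o, I) = 21 - I
P/m(-166, G(2, 2)) = 23768/(21 - (-14 + 26*2)) = 23768/(21 - (-14 + 52)) = 23768/(21 - 1*38) = 23768/(21 - 38) = 23768/(-17) = 23768*(-1/17) = -23768/17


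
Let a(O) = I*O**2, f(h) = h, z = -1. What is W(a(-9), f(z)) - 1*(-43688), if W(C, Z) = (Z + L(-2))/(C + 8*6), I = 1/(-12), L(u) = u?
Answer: 2402836/55 ≈ 43688.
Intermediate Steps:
I = -1/12 ≈ -0.083333
a(O) = -O**2/12
W(C, Z) = (-2 + Z)/(48 + C) (W(C, Z) = (Z - 2)/(C + 8*6) = (-2 + Z)/(C + 48) = (-2 + Z)/(48 + C))
W(a(-9), f(z)) - 1*(-43688) = (-2 - 1)/(48 - 1/12*(-9)**2) - 1*(-43688) = -3/(48 - 1/12*81) + 43688 = -3/(48 - 27/4) + 43688 = -3/(165/4) + 43688 = (4/165)*(-3) + 43688 = -4/55 + 43688 = 2402836/55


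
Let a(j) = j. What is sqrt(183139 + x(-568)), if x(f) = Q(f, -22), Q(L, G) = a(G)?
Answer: sqrt(183117) ≈ 427.92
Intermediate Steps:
Q(L, G) = G
x(f) = -22
sqrt(183139 + x(-568)) = sqrt(183139 - 22) = sqrt(183117)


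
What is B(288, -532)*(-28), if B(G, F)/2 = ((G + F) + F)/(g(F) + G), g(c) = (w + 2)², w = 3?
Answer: 43456/313 ≈ 138.84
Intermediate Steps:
g(c) = 25 (g(c) = (3 + 2)² = 5² = 25)
B(G, F) = 2*(G + 2*F)/(25 + G) (B(G, F) = 2*(((G + F) + F)/(25 + G)) = 2*(((F + G) + F)/(25 + G)) = 2*((G + 2*F)/(25 + G)) = 2*(G + 2*F)/(25 + G))
B(288, -532)*(-28) = (2*(288 + 2*(-532))/(25 + 288))*(-28) = (2*(288 - 1064)/313)*(-28) = (2*(1/313)*(-776))*(-28) = -1552/313*(-28) = 43456/313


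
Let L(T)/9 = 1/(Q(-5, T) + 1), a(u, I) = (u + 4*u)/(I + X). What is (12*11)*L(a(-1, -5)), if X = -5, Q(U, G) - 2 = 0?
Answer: 396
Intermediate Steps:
Q(U, G) = 2 (Q(U, G) = 2 + 0 = 2)
a(u, I) = 5*u/(-5 + I) (a(u, I) = (u + 4*u)/(I - 5) = (5*u)/(-5 + I) = 5*u/(-5 + I))
L(T) = 3 (L(T) = 9/(2 + 1) = 9/3 = 9*(1/3) = 3)
(12*11)*L(a(-1, -5)) = (12*11)*3 = 132*3 = 396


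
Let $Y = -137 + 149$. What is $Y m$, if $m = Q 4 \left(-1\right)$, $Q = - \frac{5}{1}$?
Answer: $240$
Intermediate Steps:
$Q = -5$ ($Q = \left(-5\right) 1 = -5$)
$Y = 12$
$m = 20$ ($m = \left(-5\right) 4 \left(-1\right) = \left(-20\right) \left(-1\right) = 20$)
$Y m = 12 \cdot 20 = 240$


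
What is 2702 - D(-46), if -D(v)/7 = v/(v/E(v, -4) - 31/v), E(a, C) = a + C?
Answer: 4582466/1833 ≈ 2500.0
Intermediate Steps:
E(a, C) = C + a
D(v) = -7*v/(-31/v + v/(-4 + v)) (D(v) = -7*v/(v/(-4 + v) - 31/v) = -7*v/(-31/v + v/(-4 + v)))
2702 - D(-46) = 2702 - 7*(-46)²*(4 - 1*(-46))/(124 + (-46)² - 31*(-46)) = 2702 - 7*2116*(4 + 46)/(124 + 2116 + 1426) = 2702 - 7*2116*50/3666 = 2702 - 1*370300/1833 = 2702 - 370300/1833 = 4582466/1833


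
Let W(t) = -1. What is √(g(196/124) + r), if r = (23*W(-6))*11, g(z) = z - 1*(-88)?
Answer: I*√157046/31 ≈ 12.784*I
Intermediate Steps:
g(z) = 88 + z (g(z) = z + 88 = 88 + z)
r = -253 (r = (23*(-1))*11 = -23*11 = -253)
√(g(196/124) + r) = √((88 + 196/124) - 253) = √((88 + 196*(1/124)) - 253) = √((88 + 49/31) - 253) = √(2777/31 - 253) = √(-5066/31) = I*√157046/31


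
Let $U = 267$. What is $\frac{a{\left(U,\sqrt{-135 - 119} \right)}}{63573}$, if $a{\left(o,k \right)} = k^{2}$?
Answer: $- \frac{254}{63573} \approx -0.0039954$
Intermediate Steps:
$\frac{a{\left(U,\sqrt{-135 - 119} \right)}}{63573} = \frac{\left(\sqrt{-135 - 119}\right)^{2}}{63573} = \left(\sqrt{-254}\right)^{2} \cdot \frac{1}{63573} = \left(i \sqrt{254}\right)^{2} \cdot \frac{1}{63573} = \left(-254\right) \frac{1}{63573} = - \frac{254}{63573}$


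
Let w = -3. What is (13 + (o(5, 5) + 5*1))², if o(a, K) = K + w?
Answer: 400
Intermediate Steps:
o(a, K) = -3 + K (o(a, K) = K - 3 = -3 + K)
(13 + (o(5, 5) + 5*1))² = (13 + ((-3 + 5) + 5*1))² = (13 + (2 + 5))² = (13 + 7)² = 20² = 400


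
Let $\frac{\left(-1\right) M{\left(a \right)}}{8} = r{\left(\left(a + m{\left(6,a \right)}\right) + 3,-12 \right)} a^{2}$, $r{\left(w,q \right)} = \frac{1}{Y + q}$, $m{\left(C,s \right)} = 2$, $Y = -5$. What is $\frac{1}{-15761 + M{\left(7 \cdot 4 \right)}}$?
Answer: $- \frac{17}{261665} \approx -6.4969 \cdot 10^{-5}$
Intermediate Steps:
$r{\left(w,q \right)} = \frac{1}{-5 + q}$
$M{\left(a \right)} = \frac{8 a^{2}}{17}$ ($M{\left(a \right)} = - 8 \frac{a^{2}}{-5 - 12} = - 8 \frac{a^{2}}{-17} = - 8 \left(- \frac{a^{2}}{17}\right) = \frac{8 a^{2}}{17}$)
$\frac{1}{-15761 + M{\left(7 \cdot 4 \right)}} = \frac{1}{-15761 + \frac{8 \left(7 \cdot 4\right)^{2}}{17}} = \frac{1}{-15761 + \frac{8 \cdot 28^{2}}{17}} = \frac{1}{-15761 + \frac{8}{17} \cdot 784} = \frac{1}{-15761 + \frac{6272}{17}} = \frac{1}{- \frac{261665}{17}} = - \frac{17}{261665}$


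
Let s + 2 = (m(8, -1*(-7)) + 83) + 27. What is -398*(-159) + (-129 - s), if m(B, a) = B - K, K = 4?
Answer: 63041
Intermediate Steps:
m(B, a) = -4 + B (m(B, a) = B - 1*4 = B - 4 = -4 + B)
s = 112 (s = -2 + (((-4 + 8) + 83) + 27) = -2 + ((4 + 83) + 27) = -2 + (87 + 27) = -2 + 114 = 112)
-398*(-159) + (-129 - s) = -398*(-159) + (-129 - 1*112) = 63282 + (-129 - 112) = 63282 - 241 = 63041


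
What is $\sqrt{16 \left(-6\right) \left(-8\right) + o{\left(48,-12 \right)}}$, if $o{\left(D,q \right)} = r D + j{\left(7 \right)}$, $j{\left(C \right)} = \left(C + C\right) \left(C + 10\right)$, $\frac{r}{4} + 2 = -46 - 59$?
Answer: $i \sqrt{19538} \approx 139.78 i$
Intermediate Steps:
$r = -428$ ($r = -8 + 4 \left(-46 - 59\right) = -8 + 4 \left(-105\right) = -8 - 420 = -428$)
$j{\left(C \right)} = 2 C \left(10 + C\right)$
$o{\left(D,q \right)} = 238 - 428 D$ ($o{\left(D,q \right)} = - 428 D + 2 \cdot 7 \left(10 + 7\right) = - 428 D + 2 \cdot 7 \cdot 17 = - 428 D + 238 = 238 - 428 D$)
$\sqrt{16 \left(-6\right) \left(-8\right) + o{\left(48,-12 \right)}} = \sqrt{16 \left(-6\right) \left(-8\right) + \left(238 - 20544\right)} = \sqrt{\left(-96\right) \left(-8\right) + \left(238 - 20544\right)} = \sqrt{768 - 20306} = \sqrt{-19538} = i \sqrt{19538}$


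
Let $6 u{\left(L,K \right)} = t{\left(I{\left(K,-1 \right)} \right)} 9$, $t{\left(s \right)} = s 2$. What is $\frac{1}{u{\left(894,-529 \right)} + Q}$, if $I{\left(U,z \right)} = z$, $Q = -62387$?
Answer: $- \frac{1}{62390} \approx -1.6028 \cdot 10^{-5}$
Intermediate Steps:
$t{\left(s \right)} = 2 s$
$u{\left(L,K \right)} = -3$ ($u{\left(L,K \right)} = \frac{2 \left(-1\right) 9}{6} = \frac{\left(-2\right) 9}{6} = \frac{1}{6} \left(-18\right) = -3$)
$\frac{1}{u{\left(894,-529 \right)} + Q} = \frac{1}{-3 - 62387} = \frac{1}{-62390} = - \frac{1}{62390}$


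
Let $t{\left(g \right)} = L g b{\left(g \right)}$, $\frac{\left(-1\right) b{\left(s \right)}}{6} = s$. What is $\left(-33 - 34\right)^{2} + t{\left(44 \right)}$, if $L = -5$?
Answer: $62569$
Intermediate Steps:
$b{\left(s \right)} = - 6 s$
$t{\left(g \right)} = 30 g^{2}$ ($t{\left(g \right)} = - 5 g \left(- 6 g\right) = 30 g^{2}$)
$\left(-33 - 34\right)^{2} + t{\left(44 \right)} = \left(-33 - 34\right)^{2} + 30 \cdot 44^{2} = \left(-67\right)^{2} + 30 \cdot 1936 = 4489 + 58080 = 62569$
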